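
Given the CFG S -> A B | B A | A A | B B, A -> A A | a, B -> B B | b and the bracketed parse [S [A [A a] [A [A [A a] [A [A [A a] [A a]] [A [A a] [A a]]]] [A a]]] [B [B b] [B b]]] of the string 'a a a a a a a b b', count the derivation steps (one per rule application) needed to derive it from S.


Every bracketed nonterminal node [X ...] in the tree is produced by exactly one rule application.
Reading the tree off as a leftmost derivation:
  Step 1: S  =>  A B   (applied S -> A B)
  Step 2: A B  =>  A A B   (applied A -> A A)
  Step 3: A A B  =>  a A B   (applied A -> a)
  Step 4: a A B  =>  a A A B   (applied A -> A A)
  Step 5: a A A B  =>  a A A A B   (applied A -> A A)
  Step 6: a A A A B  =>  a a A A B   (applied A -> a)
  Step 7: a a A A B  =>  a a A A A B   (applied A -> A A)
  Step 8: a a A A A B  =>  a a A A A A B   (applied A -> A A)
  Step 9: a a A A A A B  =>  a a a A A A B   (applied A -> a)
  Step 10: a a a A A A B  =>  a a a a A A B   (applied A -> a)
  Step 11: a a a a A A B  =>  a a a a A A A B   (applied A -> A A)
  Step 12: a a a a A A A B  =>  a a a a a A A B   (applied A -> a)
  Step 13: a a a a a A A B  =>  a a a a a a A B   (applied A -> a)
  Step 14: a a a a a a A B  =>  a a a a a a a B   (applied A -> a)
  Step 15: a a a a a a a B  =>  a a a a a a a B B   (applied B -> B B)
  Step 16: a a a a a a a B B  =>  a a a a a a a b B   (applied B -> b)
  Step 17: a a a a a a a b B  =>  a a a a a a a b b   (applied B -> b)
Final yield: a a a a a a a b b
Total rewrite steps: 17

17


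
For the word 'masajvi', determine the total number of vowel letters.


Scanning each character of 'masajvi':
  Position 1: 'm' -> consonant (running count: 0)
  Position 2: 'a' -> vowel (running count: 1)
  Position 3: 's' -> consonant (running count: 1)
  Position 4: 'a' -> vowel (running count: 2)
  Position 5: 'j' -> consonant (running count: 2)
  Position 6: 'v' -> consonant (running count: 2)
  Position 7: 'i' -> vowel (running count: 3)
Total vowels: 3

3


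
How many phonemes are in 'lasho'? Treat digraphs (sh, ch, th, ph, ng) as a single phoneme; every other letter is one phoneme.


Parsing 'lasho' greedily, digraphs first:
  'l' -> consonant phoneme (phonemes so far: 1)
  'a' -> vowel phoneme (phonemes so far: 2)
  'sh' -> digraph (1 consonant phoneme) (phonemes so far: 3)
  'o' -> vowel phoneme (phonemes so far: 4)
Total phonemes: 4

4


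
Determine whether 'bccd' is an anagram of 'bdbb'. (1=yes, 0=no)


Sort characters of 'bccd': 'bccd'
Sort characters of 'bdbb': 'bbbd'
Sorted forms differ -> they are NOT anagrams
Result: 0

0


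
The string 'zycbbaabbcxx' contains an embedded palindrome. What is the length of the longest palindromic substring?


Scanning 'zycbbaabbcxx' for palindromic substrings.
Substring at positions 2-9: 'cbbaabbc'.
Check: reverse('cbbaabbc') = 'cbbaabbc' -> palindrome confirmed.
Neighbouring characters ('y' / 'x') break symmetry, so it cannot extend further.
No longer palindromic substring exists; longest length = 8

8


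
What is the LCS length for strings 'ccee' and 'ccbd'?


DP table for LCS of 'ccee' and 'ccbd':
       c  c  b  d
    0  0  0  0  0
  c 0  1  1  1  1
  c 0  1  2  2  2
  e 0  1  2  2  2
  e 0  1  2  2  2
LCS: 'cc'
LCS length = 2

2


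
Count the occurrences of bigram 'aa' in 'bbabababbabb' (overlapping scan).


Scanning 'bbabababbabb' for bigram 'aa':
  Position 0: 'bb' -> no
  Position 1: 'ba' -> no
  Position 2: 'ab' -> no
  Position 3: 'ba' -> no
  Position 4: 'ab' -> no
  Position 5: 'ba' -> no
  Position 6: 'ab' -> no
  Position 7: 'bb' -> no
  Position 8: 'ba' -> no
  Position 9: 'ab' -> no
  Position 10: 'bb' -> no
Total matches: 0

0


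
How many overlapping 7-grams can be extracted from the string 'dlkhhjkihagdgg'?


String 'dlkhhjkihagdgg' has length L = 14.
Number of overlapping n-grams = L - n + 1
Substituting: 14 - 7 + 1 = 8

8


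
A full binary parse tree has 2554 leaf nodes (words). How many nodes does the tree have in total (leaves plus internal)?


Leaf nodes (terminals): 2554
Internal nodes = n - 1 = 2554 - 1 = 2553
Total = leaves + internal = 2554 + 2553 = 5107

5107


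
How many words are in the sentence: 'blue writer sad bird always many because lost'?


Counting words by splitting on spaces:
  Word 1: 'blue'
  Word 2: 'writer'
  Word 3: 'sad'
  Word 4: 'bird'
  Word 5: 'always'
  Word 6: 'many'
  Word 7: 'because'
  Word 8: 'lost'
Total words: 8

8


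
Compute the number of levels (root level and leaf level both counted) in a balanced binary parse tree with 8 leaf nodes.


In a balanced binary tree with n leaves the deepest leaf is ceil(log2(n)) edges below the root,
so counting node levels inclusive of root and leaves gives ceil(log2(n)) + 1 levels.
log2(8) = 3.0000
ceil(3.0000) = 3
levels = 3 + 1 = 4

4


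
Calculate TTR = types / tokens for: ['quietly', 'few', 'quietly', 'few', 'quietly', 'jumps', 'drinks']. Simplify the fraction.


Tokens: 7
Unique types: ('drinks', 'few', 'jumps', 'quietly') = 4
TTR = 4/7
Already in lowest terms.

4/7


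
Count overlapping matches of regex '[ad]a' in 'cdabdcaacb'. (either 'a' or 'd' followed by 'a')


Pattern: [ad]a means either 'a' or 'd' followed by 'a'.
Scanning 'cdabdcaacb' position-by-position:
  Pos 0: window 'cd' -> no
  Pos 1: window 'da' -> MATCH
  Pos 2: window 'ab' -> no
  Pos 3: window 'bd' -> no
  Pos 4: window 'dc' -> no
  Pos 5: window 'ca' -> no
  Pos 6: window 'aa' -> MATCH
  Pos 7: window 'ac' -> no
  Pos 8: window 'cb' -> no
  Pos 9: window 'b' -> no
Total matches: 2

2


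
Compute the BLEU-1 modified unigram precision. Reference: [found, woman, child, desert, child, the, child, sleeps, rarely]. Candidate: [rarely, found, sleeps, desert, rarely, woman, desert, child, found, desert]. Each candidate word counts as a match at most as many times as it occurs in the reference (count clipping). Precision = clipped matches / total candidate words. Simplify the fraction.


Reference word counts: {'child': 3, 'desert': 1, 'found': 1, 'rarely': 1, 'sleeps': 1, 'the': 1, 'woman': 1}
Checking each candidate word (with clipping):
  'rarely' -> in reference (ref count 1, used 1/1) -> match (matches: 1)
  'found' -> in reference (ref count 1, used 1/1) -> match (matches: 2)
  'sleeps' -> in reference (ref count 1, used 1/1) -> match (matches: 3)
  'desert' -> in reference (ref count 1, used 1/1) -> match (matches: 4)
  'rarely' -> ref count 1 already used up (1/1) -> clipped, no match (matches: 4)
  'woman' -> in reference (ref count 1, used 1/1) -> match (matches: 5)
  'desert' -> ref count 1 already used up (1/1) -> clipped, no match (matches: 5)
  'child' -> in reference (ref count 3, used 1/3) -> match (matches: 6)
  'found' -> ref count 1 already used up (1/1) -> clipped, no match (matches: 6)
  'desert' -> ref count 1 already used up (1/1) -> clipped, no match (matches: 6)
Clipped matches: 6, Candidate length: 10
Precision = 6/10 = 3/5

3/5


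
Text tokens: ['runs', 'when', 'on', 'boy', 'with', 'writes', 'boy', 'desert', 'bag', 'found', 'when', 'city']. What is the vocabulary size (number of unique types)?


Listing all tokens and tracking unique types:
  Token 1: 'runs' -> NEW (unique so far: 1)
  Token 2: 'when' -> NEW (unique so far: 2)
  Token 3: 'on' -> NEW (unique so far: 3)
  Token 4: 'boy' -> NEW (unique so far: 4)
  Token 5: 'with' -> NEW (unique so far: 5)
  Token 6: 'writes' -> NEW (unique so far: 6)
  Token 7: 'boy' -> duplicate (unique so far: 6)
  Token 8: 'desert' -> NEW (unique so far: 7)
  Token 9: 'bag' -> NEW (unique so far: 8)
  Token 10: 'found' -> NEW (unique so far: 9)
  Token 11: 'when' -> duplicate (unique so far: 9)
  Token 12: 'city' -> NEW (unique so far: 10)
Unique types: ('bag', 'boy', 'city', 'desert', 'found', 'on', 'runs', 'when', 'with', 'writes')
Vocabulary size: 10

10


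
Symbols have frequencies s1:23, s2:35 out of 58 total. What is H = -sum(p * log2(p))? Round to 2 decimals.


Computing entropy H = -sum(p_i * log2(p_i)):
  s1: p = 23/58 = 0.3966, -p*log2(p) = 0.5292
  s2: p = 35/58 = 0.6034, -p*log2(p) = 0.4397
H = sum of terms = 0.9689
Rounded to 2 decimals: 0.97

0.97


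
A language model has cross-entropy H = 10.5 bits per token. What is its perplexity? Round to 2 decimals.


Perplexity formula: PP = 2^H
H = 10.5
PP = 2^10.5
Decompose: 2^10.5 = 2^10 * 2^0.5 = 2^10 * sqrt(2)
2^10 = 1024, sqrt(2) ~ 1.4142136
PP ~ 1024 * 1.4142136 = 1448.1547264
Rounded to 2 decimals: 1448.15

1448.15


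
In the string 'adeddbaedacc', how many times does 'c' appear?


Scanning 'adeddbaedacc' for 'c':
  Position 10: 'c' -> MATCH (count: 1)
  Position 11: 'c' -> MATCH (count: 2)
Total occurrences of 'c': 2

2


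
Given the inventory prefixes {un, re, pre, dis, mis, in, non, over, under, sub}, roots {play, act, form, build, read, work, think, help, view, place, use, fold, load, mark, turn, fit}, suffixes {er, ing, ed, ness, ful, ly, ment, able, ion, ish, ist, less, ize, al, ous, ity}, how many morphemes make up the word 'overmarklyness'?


Segmenting 'overmarklyness' against the inventory:
  'over' -> prefix (morpheme 1)
  'mark' -> root (morpheme 2)
  'ly' -> suffix (morpheme 3)
  'ness' -> suffix (morpheme 4)
Total morphemes: 4

4


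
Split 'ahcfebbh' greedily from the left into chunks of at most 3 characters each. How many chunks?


'ahcfebbh' has 8 characters.
Chunking with max size 3:
  Chunk 1: 'ahc' (positions 0-2)
  Chunk 2: 'feb' (positions 3-5)
  Chunk 3: 'bh' (positions 6-7)
Total chunks: ceil(8 / 3) = 3

3


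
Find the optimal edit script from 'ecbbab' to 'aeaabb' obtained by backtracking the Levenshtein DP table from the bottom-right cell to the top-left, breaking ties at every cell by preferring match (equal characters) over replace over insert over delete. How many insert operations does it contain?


Edit distance = 4. Backtracking from cell (6, 6) with preference match > replace > insert > delete,
then listing the resulting alignment 'ecbbab' -> 'aeaabb' left to right:
  Step 1: insert 'a' [insertion #1]
  Step 2: keep 'e'
  Step 3: replace c->a
  Step 4: replace b->a
  Step 5: keep 'b'
  Step 6: delete 'a'
  Step 7: keep 'b'
Total insertions: 1

1


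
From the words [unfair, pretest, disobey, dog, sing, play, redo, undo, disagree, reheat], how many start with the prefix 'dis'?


Checking each word for prefix 'dis':
  'unfair' -> no (count: 0)
  'pretest' -> no (count: 0)
  'disobey' -> YES, starts with 'dis' (count: 1)
  'dog' -> no (count: 1)
  'sing' -> no (count: 1)
  'play' -> no (count: 1)
  'redo' -> no (count: 1)
  'undo' -> no (count: 1)
  'disagree' -> YES, starts with 'dis' (count: 2)
  'reheat' -> no (count: 2)
Total with prefix 'dis': 2

2


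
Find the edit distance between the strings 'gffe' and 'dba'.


Building DP table for s1='gffe' (len 4) and s2='dba' (len 3):
       d  b  a
    0  1  2  3
  g 1  1  2  3
  f 2  2  2  3
  f 3  3  3  3
  e 4  4  4  4
Edit distance = dp[4][3] = 4

4


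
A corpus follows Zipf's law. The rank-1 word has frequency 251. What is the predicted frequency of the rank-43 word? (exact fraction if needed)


Zipf's law: freq(rank) = f1 / rank
f1 = 251, rank = 43
freq = 251 / 43
GCD(251, 43) = 1
Simplified: 251/43

251/43


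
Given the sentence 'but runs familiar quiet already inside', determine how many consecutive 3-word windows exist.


Word trigrams from [6] words:
  Trigram 1: (but runs familiar)
  Trigram 2: (runs familiar quiet)
  Trigram 3: (familiar quiet already)
  Trigram 4: (quiet already inside)
Total word trigrams: 6 - 2 = 4

4


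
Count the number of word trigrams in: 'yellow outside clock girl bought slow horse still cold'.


Word trigrams from [9] words:
  Trigram 1: (yellow outside clock)
  Trigram 2: (outside clock girl)
  Trigram 3: (clock girl bought)
  Trigram 4: (girl bought slow)
  Trigram 5: (bought slow horse)
  Trigram 6: (slow horse still)
  Trigram 7: (horse still cold)
Total word trigrams: 9 - 2 = 7

7


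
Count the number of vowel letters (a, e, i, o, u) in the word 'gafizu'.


Scanning each character of 'gafizu':
  Position 1: 'g' -> consonant (running count: 0)
  Position 2: 'a' -> vowel (running count: 1)
  Position 3: 'f' -> consonant (running count: 1)
  Position 4: 'i' -> vowel (running count: 2)
  Position 5: 'z' -> consonant (running count: 2)
  Position 6: 'u' -> vowel (running count: 3)
Total vowels: 3

3


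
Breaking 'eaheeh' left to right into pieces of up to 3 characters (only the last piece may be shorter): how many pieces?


'eaheeh' has 6 characters.
Chunking with max size 3:
  Chunk 1: 'eah' (positions 0-2)
  Chunk 2: 'eeh' (positions 3-5)
Total chunks: ceil(6 / 3) = 2

2


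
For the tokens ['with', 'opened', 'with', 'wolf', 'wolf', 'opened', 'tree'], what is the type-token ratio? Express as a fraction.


Tokens: 7
Unique types: ('opened', 'tree', 'with', 'wolf') = 4
TTR = 4/7
Already in lowest terms.

4/7


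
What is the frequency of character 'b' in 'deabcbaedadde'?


Scanning 'deabcbaedadde' for 'b':
  Position 3: 'b' -> MATCH (count: 1)
  Position 5: 'b' -> MATCH (count: 2)
Total occurrences of 'b': 2

2


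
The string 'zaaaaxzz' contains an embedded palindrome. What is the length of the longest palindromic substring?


Scanning 'zaaaaxzz' for palindromic substrings.
Substring at positions 1-4: 'aaaa'.
Check: reverse('aaaa') = 'aaaa' -> palindrome confirmed.
Neighbouring characters ('z' / 'x') break symmetry, so it cannot extend further.
No longer palindromic substring exists; longest length = 4

4


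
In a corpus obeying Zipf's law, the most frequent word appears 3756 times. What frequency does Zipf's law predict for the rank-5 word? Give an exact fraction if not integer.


Zipf's law: freq(rank) = f1 / rank
f1 = 3756, rank = 5
freq = 3756 / 5
GCD(3756, 5) = 1
Simplified: 3756/5

3756/5


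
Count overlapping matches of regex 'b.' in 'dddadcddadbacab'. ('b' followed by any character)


Pattern: b. means 'b' followed by any character.
Scanning 'dddadcddadbacab' position-by-position:
  Pos 0: window 'dd' -> no
  Pos 1: window 'dd' -> no
  Pos 2: window 'da' -> no
  Pos 3: window 'ad' -> no
  Pos 4: window 'dc' -> no
  Pos 5: window 'cd' -> no
  Pos 6: window 'dd' -> no
  Pos 7: window 'da' -> no
  Pos 8: window 'ad' -> no
  Pos 9: window 'db' -> no
  Pos 10: window 'ba' -> MATCH
  Pos 11: window 'ac' -> no
  Pos 12: window 'ca' -> no
  Pos 13: window 'ab' -> no
  Pos 14: window 'b' -> no
Total matches: 1

1


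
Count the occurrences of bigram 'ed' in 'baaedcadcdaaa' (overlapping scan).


Scanning 'baaedcadcdaaa' for bigram 'ed':
  Position 0: 'ba' -> no
  Position 1: 'aa' -> no
  Position 2: 'ae' -> no
  Position 3: 'ed' -> MATCH
  Position 4: 'dc' -> no
  Position 5: 'ca' -> no
  Position 6: 'ad' -> no
  Position 7: 'dc' -> no
  Position 8: 'cd' -> no
  Position 9: 'da' -> no
  Position 10: 'aa' -> no
  Position 11: 'aa' -> no
Total matches: 1

1


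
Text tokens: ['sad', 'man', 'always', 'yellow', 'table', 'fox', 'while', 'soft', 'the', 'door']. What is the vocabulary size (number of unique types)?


Listing all tokens and tracking unique types:
  Token 1: 'sad' -> NEW (unique so far: 1)
  Token 2: 'man' -> NEW (unique so far: 2)
  Token 3: 'always' -> NEW (unique so far: 3)
  Token 4: 'yellow' -> NEW (unique so far: 4)
  Token 5: 'table' -> NEW (unique so far: 5)
  Token 6: 'fox' -> NEW (unique so far: 6)
  Token 7: 'while' -> NEW (unique so far: 7)
  Token 8: 'soft' -> NEW (unique so far: 8)
  Token 9: 'the' -> NEW (unique so far: 9)
  Token 10: 'door' -> NEW (unique so far: 10)
Unique types: ('always', 'door', 'fox', 'man', 'sad', 'soft', 'table', 'the', 'while', 'yellow')
Vocabulary size: 10

10


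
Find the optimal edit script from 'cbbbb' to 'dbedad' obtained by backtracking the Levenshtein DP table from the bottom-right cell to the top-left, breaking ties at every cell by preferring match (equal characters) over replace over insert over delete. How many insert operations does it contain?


Edit distance = 5. Backtracking from cell (5, 6) with preference match > replace > insert > delete,
then listing the resulting alignment 'cbbbb' -> 'dbedad' left to right:
  Step 1: replace c->d
  Step 2: keep 'b'
  Step 3: insert 'e' [insertion #1]
  Step 4: replace b->d
  Step 5: replace b->a
  Step 6: replace b->d
Total insertions: 1

1


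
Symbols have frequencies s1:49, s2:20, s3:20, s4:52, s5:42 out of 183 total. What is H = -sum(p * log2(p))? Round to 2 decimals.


Computing entropy H = -sum(p_i * log2(p_i)):
  s1: p = 49/183 = 0.2678, -p*log2(p) = 0.5090
  s2: p = 20/183 = 0.1093, -p*log2(p) = 0.3490
  s3: p = 20/183 = 0.1093, -p*log2(p) = 0.3490
  s4: p = 52/183 = 0.2842, -p*log2(p) = 0.5158
  s5: p = 42/183 = 0.2295, -p*log2(p) = 0.4873
H = sum of terms = 2.2101
Rounded to 2 decimals: 2.21

2.21


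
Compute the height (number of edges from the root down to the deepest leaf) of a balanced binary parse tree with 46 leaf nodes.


In a balanced binary tree with n leaves the deepest leaf is ceil(log2(n)) edges below the root.
log2(46) = 5.5236
ceil(5.5236) = 6
height (edges) = 6

6


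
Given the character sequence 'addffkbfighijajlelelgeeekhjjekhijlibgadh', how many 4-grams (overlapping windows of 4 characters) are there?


String 'addffkbfighijajlelelgeeekhjjekhijlibgadh' has length L = 40.
Number of overlapping n-grams = L - n + 1
Substituting: 40 - 4 + 1 = 37

37


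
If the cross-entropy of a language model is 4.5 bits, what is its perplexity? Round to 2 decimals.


Perplexity formula: PP = 2^H
H = 4.5
PP = 2^4.5
Decompose: 2^4.5 = 2^4 * 2^0.5 = 2^4 * sqrt(2)
2^4 = 16, sqrt(2) ~ 1.4142136
PP ~ 16 * 1.4142136 = 22.6274176
Rounded to 2 decimals: 22.63

22.63


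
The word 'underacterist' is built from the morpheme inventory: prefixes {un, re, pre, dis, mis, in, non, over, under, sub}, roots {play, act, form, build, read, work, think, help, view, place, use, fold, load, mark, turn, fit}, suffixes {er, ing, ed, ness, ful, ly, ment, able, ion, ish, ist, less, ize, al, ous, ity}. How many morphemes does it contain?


Segmenting 'underacterist' against the inventory:
  'under' -> prefix (morpheme 1)
  'act' -> root (morpheme 2)
  'er' -> suffix (morpheme 3)
  'ist' -> suffix (morpheme 4)
Total morphemes: 4

4


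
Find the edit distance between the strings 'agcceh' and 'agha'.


Building DP table for s1='agcceh' (len 6) and s2='agha' (len 4):
       a  g  h  a
    0  1  2  3  4
  a 1  0  1  2  3
  g 2  1  0  1  2
  c 3  2  1  1  2
  c 4  3  2  2  2
  e 5  4  3  3  3
  h 6  5  4  3  4
Edit distance = dp[6][4] = 4

4


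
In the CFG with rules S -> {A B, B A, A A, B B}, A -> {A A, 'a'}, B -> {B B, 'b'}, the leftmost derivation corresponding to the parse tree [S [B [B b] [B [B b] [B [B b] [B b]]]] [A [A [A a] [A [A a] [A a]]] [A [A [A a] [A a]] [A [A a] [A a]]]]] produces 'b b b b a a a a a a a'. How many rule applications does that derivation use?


Every bracketed nonterminal node [X ...] in the tree is produced by exactly one rule application.
Reading the tree off as a leftmost derivation:
  Step 1: S  =>  B A   (applied S -> B A)
  Step 2: B A  =>  B B A   (applied B -> B B)
  Step 3: B B A  =>  b B A   (applied B -> b)
  Step 4: b B A  =>  b B B A   (applied B -> B B)
  Step 5: b B B A  =>  b b B A   (applied B -> b)
  Step 6: b b B A  =>  b b B B A   (applied B -> B B)
  Step 7: b b B B A  =>  b b b B A   (applied B -> b)
  Step 8: b b b B A  =>  b b b b A   (applied B -> b)
  Step 9: b b b b A  =>  b b b b A A   (applied A -> A A)
  Step 10: b b b b A A  =>  b b b b A A A   (applied A -> A A)
  Step 11: b b b b A A A  =>  b b b b a A A   (applied A -> a)
  Step 12: b b b b a A A  =>  b b b b a A A A   (applied A -> A A)
  Step 13: b b b b a A A A  =>  b b b b a a A A   (applied A -> a)
  Step 14: b b b b a a A A  =>  b b b b a a a A   (applied A -> a)
  Step 15: b b b b a a a A  =>  b b b b a a a A A   (applied A -> A A)
  Step 16: b b b b a a a A A  =>  b b b b a a a A A A   (applied A -> A A)
  Step 17: b b b b a a a A A A  =>  b b b b a a a a A A   (applied A -> a)
  Step 18: b b b b a a a a A A  =>  b b b b a a a a a A   (applied A -> a)
  Step 19: b b b b a a a a a A  =>  b b b b a a a a a A A   (applied A -> A A)
  Step 20: b b b b a a a a a A A  =>  b b b b a a a a a a A   (applied A -> a)
  Step 21: b b b b a a a a a a A  =>  b b b b a a a a a a a   (applied A -> a)
Final yield: b b b b a a a a a a a
Total rewrite steps: 21

21


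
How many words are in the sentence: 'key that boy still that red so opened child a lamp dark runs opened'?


Counting words by splitting on spaces:
  Word 1: 'key'
  Word 2: 'that'
  Word 3: 'boy'
  Word 4: 'still'
  Word 5: 'that'
  Word 6: 'red'
  Word 7: 'so'
  Word 8: 'opened'
  Word 9: 'child'
  Word 10: 'a'
  Word 11: 'lamp'
  Word 12: 'dark'
  Word 13: 'runs'
  Word 14: 'opened'
Total words: 14

14


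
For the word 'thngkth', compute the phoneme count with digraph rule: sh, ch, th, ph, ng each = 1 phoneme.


Parsing 'thngkth' greedily, digraphs first:
  'th' -> digraph (1 consonant phoneme) (phonemes so far: 1)
  'ng' -> digraph (1 consonant phoneme) (phonemes so far: 2)
  'k' -> consonant phoneme (phonemes so far: 3)
  'th' -> digraph (1 consonant phoneme) (phonemes so far: 4)
Total phonemes: 4

4


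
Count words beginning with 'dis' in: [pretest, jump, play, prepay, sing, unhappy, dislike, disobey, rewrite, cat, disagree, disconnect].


Checking each word for prefix 'dis':
  'pretest' -> no (count: 0)
  'jump' -> no (count: 0)
  'play' -> no (count: 0)
  'prepay' -> no (count: 0)
  'sing' -> no (count: 0)
  'unhappy' -> no (count: 0)
  'dislike' -> YES, starts with 'dis' (count: 1)
  'disobey' -> YES, starts with 'dis' (count: 2)
  'rewrite' -> no (count: 2)
  'cat' -> no (count: 2)
  'disagree' -> YES, starts with 'dis' (count: 3)
  'disconnect' -> YES, starts with 'dis' (count: 4)
Total with prefix 'dis': 4

4


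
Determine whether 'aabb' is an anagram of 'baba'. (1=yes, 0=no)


Sort characters of 'aabb': 'aabb'
Sort characters of 'baba': 'aabb'
Sorted forms match -> they ARE anagrams
Result: 1

1


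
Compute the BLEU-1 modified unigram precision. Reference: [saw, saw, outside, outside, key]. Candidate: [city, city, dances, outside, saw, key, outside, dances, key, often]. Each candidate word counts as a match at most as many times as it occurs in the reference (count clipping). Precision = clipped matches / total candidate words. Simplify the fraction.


Reference word counts: {'key': 1, 'outside': 2, 'saw': 2}
Checking each candidate word (with clipping):
  'city' -> not in reference -> no match (matches: 0)
  'city' -> not in reference -> no match (matches: 0)
  'dances' -> not in reference -> no match (matches: 0)
  'outside' -> in reference (ref count 2, used 1/2) -> match (matches: 1)
  'saw' -> in reference (ref count 2, used 1/2) -> match (matches: 2)
  'key' -> in reference (ref count 1, used 1/1) -> match (matches: 3)
  'outside' -> in reference (ref count 2, used 2/2) -> match (matches: 4)
  'dances' -> not in reference -> no match (matches: 4)
  'key' -> ref count 1 already used up (1/1) -> clipped, no match (matches: 4)
  'often' -> not in reference -> no match (matches: 4)
Clipped matches: 4, Candidate length: 10
Precision = 4/10 = 2/5

2/5


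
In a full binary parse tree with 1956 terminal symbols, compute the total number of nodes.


Leaf nodes (terminals): 1956
Internal nodes = n - 1 = 1956 - 1 = 1955
Total = leaves + internal = 1956 + 1955 = 3911

3911


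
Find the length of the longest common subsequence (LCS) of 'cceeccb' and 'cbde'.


DP table for LCS of 'cceeccb' and 'cbde':
       c  b  d  e
    0  0  0  0  0
  c 0  1  1  1  1
  c 0  1  1  1  1
  e 0  1  1  1  2
  e 0  1  1  1  2
  c 0  1  1  1  2
  c 0  1  1  1  2
  b 0  1  2  2  2
LCS: 'ce'
LCS length = 2

2


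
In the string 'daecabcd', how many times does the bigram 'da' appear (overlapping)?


Scanning 'daecabcd' for bigram 'da':
  Position 0: 'da' -> MATCH
  Position 1: 'ae' -> no
  Position 2: 'ec' -> no
  Position 3: 'ca' -> no
  Position 4: 'ab' -> no
  Position 5: 'bc' -> no
  Position 6: 'cd' -> no
Total matches: 1

1


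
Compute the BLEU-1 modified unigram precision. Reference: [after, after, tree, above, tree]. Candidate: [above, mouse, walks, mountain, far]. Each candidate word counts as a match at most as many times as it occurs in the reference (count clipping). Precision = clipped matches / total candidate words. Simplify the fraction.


Reference word counts: {'above': 1, 'after': 2, 'tree': 2}
Checking each candidate word (with clipping):
  'above' -> in reference (ref count 1, used 1/1) -> match (matches: 1)
  'mouse' -> not in reference -> no match (matches: 1)
  'walks' -> not in reference -> no match (matches: 1)
  'mountain' -> not in reference -> no match (matches: 1)
  'far' -> not in reference -> no match (matches: 1)
Clipped matches: 1, Candidate length: 5
Precision = 1/5

1/5


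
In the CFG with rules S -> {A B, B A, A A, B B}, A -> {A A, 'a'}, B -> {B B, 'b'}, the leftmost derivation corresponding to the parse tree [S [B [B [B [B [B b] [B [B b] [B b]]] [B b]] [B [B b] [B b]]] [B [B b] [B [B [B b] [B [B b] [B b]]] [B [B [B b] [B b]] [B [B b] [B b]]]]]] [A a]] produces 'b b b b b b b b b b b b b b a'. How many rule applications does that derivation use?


Every bracketed nonterminal node [X ...] in the tree is produced by exactly one rule application.
Reading the tree off as a leftmost derivation:
  Step 1: S  =>  B A   (applied S -> B A)
  Step 2: B A  =>  B B A   (applied B -> B B)
  Step 3: B B A  =>  B B B A   (applied B -> B B)
  Step 4: B B B A  =>  B B B B A   (applied B -> B B)
  Step 5: B B B B A  =>  B B B B B A   (applied B -> B B)
  Step 6: B B B B B A  =>  b B B B B A   (applied B -> b)
  Step 7: b B B B B A  =>  b B B B B B A   (applied B -> B B)
  Step 8: b B B B B B A  =>  b b B B B B A   (applied B -> b)
  Step 9: b b B B B B A  =>  b b b B B B A   (applied B -> b)
  Step 10: b b b B B B A  =>  b b b b B B A   (applied B -> b)
  Step 11: b b b b B B A  =>  b b b b B B B A   (applied B -> B B)
  Step 12: b b b b B B B A  =>  b b b b b B B A   (applied B -> b)
  Step 13: b b b b b B B A  =>  b b b b b b B A   (applied B -> b)
  Step 14: b b b b b b B A  =>  b b b b b b B B A   (applied B -> B B)
  Step 15: b b b b b b B B A  =>  b b b b b b b B A   (applied B -> b)
  Step 16: b b b b b b b B A  =>  b b b b b b b B B A   (applied B -> B B)
  Step 17: b b b b b b b B B A  =>  b b b b b b b B B B A   (applied B -> B B)
  Step 18: b b b b b b b B B B A  =>  b b b b b b b b B B A   (applied B -> b)
  Step 19: b b b b b b b b B B A  =>  b b b b b b b b B B B A   (applied B -> B B)
  Step 20: b b b b b b b b B B B A  =>  b b b b b b b b b B B A   (applied B -> b)
  Step 21: b b b b b b b b b B B A  =>  b b b b b b b b b b B A   (applied B -> b)
  Step 22: b b b b b b b b b b B A  =>  b b b b b b b b b b B B A   (applied B -> B B)
  Step 23: b b b b b b b b b b B B A  =>  b b b b b b b b b b B B B A   (applied B -> B B)
  Step 24: b b b b b b b b b b B B B A  =>  b b b b b b b b b b b B B A   (applied B -> b)
  Step 25: b b b b b b b b b b b B B A  =>  b b b b b b b b b b b b B A   (applied B -> b)
  Step 26: b b b b b b b b b b b b B A  =>  b b b b b b b b b b b b B B A   (applied B -> B B)
  Step 27: b b b b b b b b b b b b B B A  =>  b b b b b b b b b b b b b B A   (applied B -> b)
  Step 28: b b b b b b b b b b b b b B A  =>  b b b b b b b b b b b b b b A   (applied B -> b)
  Step 29: b b b b b b b b b b b b b b A  =>  b b b b b b b b b b b b b b a   (applied A -> a)
Final yield: b b b b b b b b b b b b b b a
Total rewrite steps: 29

29


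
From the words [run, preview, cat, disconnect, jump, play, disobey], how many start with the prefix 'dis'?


Checking each word for prefix 'dis':
  'run' -> no (count: 0)
  'preview' -> no (count: 0)
  'cat' -> no (count: 0)
  'disconnect' -> YES, starts with 'dis' (count: 1)
  'jump' -> no (count: 1)
  'play' -> no (count: 1)
  'disobey' -> YES, starts with 'dis' (count: 2)
Total with prefix 'dis': 2

2


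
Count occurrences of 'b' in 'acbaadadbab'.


Scanning 'acbaadadbab' for 'b':
  Position 2: 'b' -> MATCH (count: 1)
  Position 8: 'b' -> MATCH (count: 2)
  Position 10: 'b' -> MATCH (count: 3)
Total occurrences of 'b': 3

3


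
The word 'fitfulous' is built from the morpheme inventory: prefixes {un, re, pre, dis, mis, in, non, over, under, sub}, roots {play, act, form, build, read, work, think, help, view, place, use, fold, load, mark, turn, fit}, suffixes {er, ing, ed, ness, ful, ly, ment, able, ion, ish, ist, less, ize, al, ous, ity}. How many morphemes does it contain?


Segmenting 'fitfulous' against the inventory:
  'fit' -> root (morpheme 1)
  'ful' -> suffix (morpheme 2)
  'ous' -> suffix (morpheme 3)
Total morphemes: 3

3


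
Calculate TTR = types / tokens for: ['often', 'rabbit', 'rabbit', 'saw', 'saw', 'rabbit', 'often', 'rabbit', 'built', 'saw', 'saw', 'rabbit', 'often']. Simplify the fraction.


Tokens: 13
Unique types: ('built', 'often', 'rabbit', 'saw') = 4
TTR = 4/13
Already in lowest terms.

4/13


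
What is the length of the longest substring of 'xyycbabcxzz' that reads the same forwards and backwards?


Scanning 'xyycbabcxzz' for palindromic substrings.
Substring at positions 3-7: 'cbabc'.
Check: reverse('cbabc') = 'cbabc' -> palindrome confirmed.
Neighbouring characters ('y' / 'x') break symmetry, so it cannot extend further.
No longer palindromic substring exists; longest length = 5

5


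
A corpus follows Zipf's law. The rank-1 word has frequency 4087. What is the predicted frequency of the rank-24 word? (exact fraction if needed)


Zipf's law: freq(rank) = f1 / rank
f1 = 4087, rank = 24
freq = 4087 / 24
GCD(4087, 24) = 1
Simplified: 4087/24

4087/24


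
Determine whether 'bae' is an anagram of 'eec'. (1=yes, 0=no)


Sort characters of 'bae': 'abe'
Sort characters of 'eec': 'cee'
Sorted forms differ -> they are NOT anagrams
Result: 0

0


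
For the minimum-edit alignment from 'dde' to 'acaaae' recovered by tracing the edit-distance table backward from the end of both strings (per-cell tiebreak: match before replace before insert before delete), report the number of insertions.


Edit distance = 5. Backtracking from cell (3, 6) with preference match > replace > insert > delete,
then listing the resulting alignment 'dde' -> 'acaaae' left to right:
  Step 1: insert 'a' [insertion #1]
  Step 2: insert 'c' [insertion #2]
  Step 3: insert 'a' [insertion #3]
  Step 4: replace d->a
  Step 5: replace d->a
  Step 6: keep 'e'
Total insertions: 3

3


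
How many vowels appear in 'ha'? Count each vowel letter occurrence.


Scanning each character of 'ha':
  Position 1: 'h' -> consonant (running count: 0)
  Position 2: 'a' -> vowel (running count: 1)
Total vowels: 1

1


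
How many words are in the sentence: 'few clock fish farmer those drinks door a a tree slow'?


Counting words by splitting on spaces:
  Word 1: 'few'
  Word 2: 'clock'
  Word 3: 'fish'
  Word 4: 'farmer'
  Word 5: 'those'
  Word 6: 'drinks'
  Word 7: 'door'
  Word 8: 'a'
  Word 9: 'a'
  Word 10: 'tree'
  Word 11: 'slow'
Total words: 11

11


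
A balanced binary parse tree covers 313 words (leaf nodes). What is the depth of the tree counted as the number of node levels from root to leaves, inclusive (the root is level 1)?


In a balanced binary tree with n leaves the deepest leaf is ceil(log2(n)) edges below the root,
so counting node levels inclusive of root and leaves gives ceil(log2(n)) + 1 levels.
log2(313) = 8.2900
ceil(8.2900) = 9
levels = 9 + 1 = 10

10


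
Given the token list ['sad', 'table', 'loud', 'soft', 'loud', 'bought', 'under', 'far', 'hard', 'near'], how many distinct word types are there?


Listing all tokens and tracking unique types:
  Token 1: 'sad' -> NEW (unique so far: 1)
  Token 2: 'table' -> NEW (unique so far: 2)
  Token 3: 'loud' -> NEW (unique so far: 3)
  Token 4: 'soft' -> NEW (unique so far: 4)
  Token 5: 'loud' -> duplicate (unique so far: 4)
  Token 6: 'bought' -> NEW (unique so far: 5)
  Token 7: 'under' -> NEW (unique so far: 6)
  Token 8: 'far' -> NEW (unique so far: 7)
  Token 9: 'hard' -> NEW (unique so far: 8)
  Token 10: 'near' -> NEW (unique so far: 9)
Unique types: ('bought', 'far', 'hard', 'loud', 'near', 'sad', 'soft', 'table', 'under')
Vocabulary size: 9

9


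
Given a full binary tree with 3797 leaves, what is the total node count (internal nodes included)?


Leaf nodes (terminals): 3797
Internal nodes = n - 1 = 3797 - 1 = 3796
Total = leaves + internal = 3797 + 3796 = 7593

7593


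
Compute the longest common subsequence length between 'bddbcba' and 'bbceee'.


DP table for LCS of 'bddbcba' and 'bbceee':
       b  b  c  e  e  e
    0  0  0  0  0  0  0
  b 0  1  1  1  1  1  1
  d 0  1  1  1  1  1  1
  d 0  1  1  1  1  1  1
  b 0  1  2  2  2  2  2
  c 0  1  2  3  3  3  3
  b 0  1  2  3  3  3  3
  a 0  1  2  3  3  3  3
LCS: 'bbc'
LCS length = 3

3


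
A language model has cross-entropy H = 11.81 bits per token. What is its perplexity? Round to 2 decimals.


Perplexity formula: PP = 2^H
H = 11.81
PP = 2^11.81
Decompose: 2^11.81 = 2^11 * 2^0.81
2^11 = 2048, 2^0.81 ~ 1.7532114
PP ~ 2048 * 1.7532114 = 3590.5769472
Rounded to 2 decimals: 3590.58

3590.58


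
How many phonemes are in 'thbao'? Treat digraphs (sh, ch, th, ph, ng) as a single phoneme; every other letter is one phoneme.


Parsing 'thbao' greedily, digraphs first:
  'th' -> digraph (1 consonant phoneme) (phonemes so far: 1)
  'b' -> consonant phoneme (phonemes so far: 2)
  'a' -> vowel phoneme (phonemes so far: 3)
  'o' -> vowel phoneme (phonemes so far: 4)
Total phonemes: 4

4


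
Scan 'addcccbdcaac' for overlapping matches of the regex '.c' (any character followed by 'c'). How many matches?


Pattern: .c means any character followed by 'c'.
Scanning 'addcccbdcaac' position-by-position:
  Pos 0: window 'ad' -> no
  Pos 1: window 'dd' -> no
  Pos 2: window 'dc' -> MATCH
  Pos 3: window 'cc' -> MATCH
  Pos 4: window 'cc' -> MATCH
  Pos 5: window 'cb' -> no
  Pos 6: window 'bd' -> no
  Pos 7: window 'dc' -> MATCH
  Pos 8: window 'ca' -> no
  Pos 9: window 'aa' -> no
  Pos 10: window 'ac' -> MATCH
  Pos 11: window 'c' -> no
Total matches: 5

5


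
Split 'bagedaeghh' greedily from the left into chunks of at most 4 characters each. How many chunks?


'bagedaeghh' has 10 characters.
Chunking with max size 4:
  Chunk 1: 'bage' (positions 0-3)
  Chunk 2: 'daeg' (positions 4-7)
  Chunk 3: 'hh' (positions 8-9)
Total chunks: ceil(10 / 4) = 3

3


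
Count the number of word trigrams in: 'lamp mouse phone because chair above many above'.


Word trigrams from [8] words:
  Trigram 1: (lamp mouse phone)
  Trigram 2: (mouse phone because)
  Trigram 3: (phone because chair)
  Trigram 4: (because chair above)
  Trigram 5: (chair above many)
  Trigram 6: (above many above)
Total word trigrams: 8 - 2 = 6

6


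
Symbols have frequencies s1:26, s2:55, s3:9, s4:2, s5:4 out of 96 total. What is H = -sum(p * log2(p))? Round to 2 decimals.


Computing entropy H = -sum(p_i * log2(p_i)):
  s1: p = 26/96 = 0.2708, -p*log2(p) = 0.5104
  s2: p = 55/96 = 0.5729, -p*log2(p) = 0.4604
  s3: p = 9/96 = 0.0938, -p*log2(p) = 0.3202
  s4: p = 2/96 = 0.0208, -p*log2(p) = 0.1164
  s5: p = 4/96 = 0.0417, -p*log2(p) = 0.1910
H = sum of terms = 1.5984
Rounded to 2 decimals: 1.60

1.60


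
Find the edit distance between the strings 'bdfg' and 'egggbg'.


Building DP table for s1='bdfg' (len 4) and s2='egggbg' (len 6):
       e  g  g  g  b  g
    0  1  2  3  4  5  6
  b 1  1  2  3  4  4  5
  d 2  2  2  3  4  5  5
  f 3  3  3  3  4  5  6
  g 4  4  3  3  3  4  5
Edit distance = dp[4][6] = 5

5


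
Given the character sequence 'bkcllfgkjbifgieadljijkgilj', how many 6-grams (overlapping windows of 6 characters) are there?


String 'bkcllfgkjbifgieadljijkgilj' has length L = 26.
Number of overlapping n-grams = L - n + 1
Substituting: 26 - 6 + 1 = 21

21


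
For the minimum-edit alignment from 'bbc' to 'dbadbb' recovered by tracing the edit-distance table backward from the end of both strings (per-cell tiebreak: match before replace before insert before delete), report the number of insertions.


Edit distance = 4. Backtracking from cell (3, 6) with preference match > replace > insert > delete,
then listing the resulting alignment 'bbc' -> 'dbadbb' left to right:
  Step 1: insert 'd' [insertion #1]
  Step 2: keep 'b'
  Step 3: insert 'a' [insertion #2]
  Step 4: insert 'd' [insertion #3]
  Step 5: keep 'b'
  Step 6: replace c->b
Total insertions: 3

3


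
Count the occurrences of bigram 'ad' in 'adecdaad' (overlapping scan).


Scanning 'adecdaad' for bigram 'ad':
  Position 0: 'ad' -> MATCH
  Position 1: 'de' -> no
  Position 2: 'ec' -> no
  Position 3: 'cd' -> no
  Position 4: 'da' -> no
  Position 5: 'aa' -> no
  Position 6: 'ad' -> MATCH
Total matches: 2

2


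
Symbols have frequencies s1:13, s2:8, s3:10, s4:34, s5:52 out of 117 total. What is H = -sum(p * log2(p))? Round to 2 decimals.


Computing entropy H = -sum(p_i * log2(p_i)):
  s1: p = 13/117 = 0.1111, -p*log2(p) = 0.3522
  s2: p = 8/117 = 0.0684, -p*log2(p) = 0.2646
  s3: p = 10/117 = 0.0855, -p*log2(p) = 0.3033
  s4: p = 34/117 = 0.2906, -p*log2(p) = 0.5181
  s5: p = 52/117 = 0.4444, -p*log2(p) = 0.5200
H = sum of terms = 1.9582
Rounded to 2 decimals: 1.96

1.96


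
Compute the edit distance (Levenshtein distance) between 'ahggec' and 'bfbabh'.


Building DP table for s1='ahggec' (len 6) and s2='bfbabh' (len 6):
       b  f  b  a  b  h
    0  1  2  3  4  5  6
  a 1  1  2  3  3  4  5
  h 2  2  2  3  4  4  4
  g 3  3  3  3  4  5  5
  g 4  4  4  4  4  5  6
  e 5  5  5  5  5  5  6
  c 6  6  6  6  6  6  6
Edit distance = dp[6][6] = 6

6


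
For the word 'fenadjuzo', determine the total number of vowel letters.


Scanning each character of 'fenadjuzo':
  Position 1: 'f' -> consonant (running count: 0)
  Position 2: 'e' -> vowel (running count: 1)
  Position 3: 'n' -> consonant (running count: 1)
  Position 4: 'a' -> vowel (running count: 2)
  Position 5: 'd' -> consonant (running count: 2)
  Position 6: 'j' -> consonant (running count: 2)
  Position 7: 'u' -> vowel (running count: 3)
  Position 8: 'z' -> consonant (running count: 3)
  Position 9: 'o' -> vowel (running count: 4)
Total vowels: 4

4


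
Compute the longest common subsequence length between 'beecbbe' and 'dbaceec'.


DP table for LCS of 'beecbbe' and 'dbaceec':
       d  b  a  c  e  e  c
    0  0  0  0  0  0  0  0
  b 0  0  1  1  1  1  1  1
  e 0  0  1  1  1  2  2  2
  e 0  0  1  1  1  2  3  3
  c 0  0  1  1  2  2  3  4
  b 0  0  1  1  2  2  3  4
  b 0  0  1  1  2  2  3  4
  e 0  0  1  1  2  3  3  4
LCS: 'beec'
LCS length = 4

4


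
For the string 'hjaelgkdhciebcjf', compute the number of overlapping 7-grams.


String 'hjaelgkdhciebcjf' has length L = 16.
Number of overlapping n-grams = L - n + 1
Substituting: 16 - 7 + 1 = 10

10


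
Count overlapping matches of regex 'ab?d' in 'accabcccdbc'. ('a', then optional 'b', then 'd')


Pattern: ab?d means 'a', then optional 'b', then 'd'.
Scanning 'accabcccdbc' position-by-position:
  Pos 0: window 'acc' -> no
  Pos 1: window 'cca' -> no
  Pos 2: window 'cab' -> no
  Pos 3: window 'abc' -> no
  Pos 4: window 'bcc' -> no
  Pos 5: window 'ccc' -> no
  Pos 6: window 'ccd' -> no
  Pos 7: window 'cdb' -> no
  Pos 8: window 'dbc' -> no
  Pos 9: window 'bc' -> no
  Pos 10: window 'c' -> no
Total matches: 0

0


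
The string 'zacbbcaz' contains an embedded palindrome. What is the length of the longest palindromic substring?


Scanning 'zacbbcaz' for palindromic substrings.
Substring at positions 0-7: 'zacbbcaz'.
Check: reverse('zacbbcaz') = 'zacbbcaz' -> palindrome confirmed.
No longer palindromic substring exists; longest length = 8

8


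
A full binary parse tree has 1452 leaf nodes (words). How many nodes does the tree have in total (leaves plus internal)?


Leaf nodes (terminals): 1452
Internal nodes = n - 1 = 1452 - 1 = 1451
Total = leaves + internal = 1452 + 1451 = 2903

2903


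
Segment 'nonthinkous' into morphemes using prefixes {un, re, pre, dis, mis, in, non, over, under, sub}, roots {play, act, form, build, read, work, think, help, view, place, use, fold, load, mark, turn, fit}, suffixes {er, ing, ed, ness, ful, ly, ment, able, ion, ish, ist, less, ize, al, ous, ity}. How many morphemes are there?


Segmenting 'nonthinkous' against the inventory:
  'non' -> prefix (morpheme 1)
  'think' -> root (morpheme 2)
  'ous' -> suffix (morpheme 3)
Total morphemes: 3

3
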